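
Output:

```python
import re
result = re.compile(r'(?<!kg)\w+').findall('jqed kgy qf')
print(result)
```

['jqed', 'kgy', 'qf']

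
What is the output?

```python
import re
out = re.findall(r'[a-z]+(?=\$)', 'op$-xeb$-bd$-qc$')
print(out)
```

['op', 'xeb', 'bd', 'qc']

The positive lookaround only admits positions where the adjacent text matches; those characters stay outside the span.
No capturing groups, so `findall` returns the 4 full match strings.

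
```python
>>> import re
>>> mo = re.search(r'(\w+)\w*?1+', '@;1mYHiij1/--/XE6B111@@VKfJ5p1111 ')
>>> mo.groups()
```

The match spans [2:10] → '1mYHiij1'.
Captured: group 1 = '1mYHiij'.

('1mYHiij',)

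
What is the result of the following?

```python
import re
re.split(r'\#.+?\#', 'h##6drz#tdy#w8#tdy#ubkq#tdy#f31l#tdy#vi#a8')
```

['h', 'tdy', 'tdy', 'tdy', 'tdy', 'a8']

Matches to split on: at [1:8] → '##6drz#'; at [11:15] → '#w8#'; at [18:24] → '#ubkq#'; at [27:33] → '#f31l#'; at [36:40] → '#vi#'.
The string is cut at each match, leaving 6 pieces.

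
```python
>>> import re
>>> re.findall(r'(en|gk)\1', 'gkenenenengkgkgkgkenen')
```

`\1` is not a pattern — it's the concrete string captured by group 1, re-applied verbatim.
Scanning left to right: at [2:6] match 'enen', group 1 = 'en'; at [6:10] match 'enen', group 1 = 'en'; at [10:14] match 'gkgk', group 1 = 'gk'; at [14:18] match 'gkgk', group 1 = 'gk'; at [18:22] match 'enen', group 1 = 'en'.
`findall` collects group 1 from each match (5 total).

['en', 'en', 'gk', 'gk', 'en']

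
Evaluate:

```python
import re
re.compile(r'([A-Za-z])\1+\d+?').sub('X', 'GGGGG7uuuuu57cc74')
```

The backreference `\1` re-matches whatever the first group consumed, character for character.
Every occurrence is swapped for 'X'.

'XX7X4'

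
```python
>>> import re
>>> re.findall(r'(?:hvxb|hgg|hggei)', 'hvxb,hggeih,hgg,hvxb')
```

['hvxb', 'hgg', 'hgg', 'hvxb']

Alternation tries branches left to right and keeps the first one that lets the overall match succeed at that position.
Walking the string: at [0:4] → 'hvxb'; at [5:8] → 'hgg'; at [12:15] → 'hgg'; at [16:20] → 'hvxb'.
No capturing groups, so `findall` returns the 4 full match strings.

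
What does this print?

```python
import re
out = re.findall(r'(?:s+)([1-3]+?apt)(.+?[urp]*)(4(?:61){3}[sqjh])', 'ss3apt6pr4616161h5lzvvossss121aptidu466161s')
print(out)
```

[('3apt', '6pr', '4616161h')]

The pattern matches one or more of a literal 's' (non-capturing group); then one or more of a character in [1-3] (lazy), then the literal 'apt' (captured); then one or more of any character (lazy), then zero or more of one of [urp] (captured); then a literal '4', then the literal '61' repeated 3 times, then one of [sqjh] (captured).
Matches: at [0:17] match 'ss3apt6pr4616161h', groups = ('3apt', '6pr', '4616161h').
With 3 capturing groups, `findall` returns a 3-tuple per match.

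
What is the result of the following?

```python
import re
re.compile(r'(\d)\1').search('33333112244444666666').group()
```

'33'

The backreference `\1` re-matches whatever the first group consumed, character for character.
`re.search` tries every starting position until one works.
The match spans [0:2] → '33'.
Captured: group 1 = '3'.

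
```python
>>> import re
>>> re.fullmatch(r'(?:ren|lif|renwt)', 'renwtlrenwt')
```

None

`re.fullmatch` requires the pattern to consume the entire string.
Here there's no way to consume every character, so the call returns None.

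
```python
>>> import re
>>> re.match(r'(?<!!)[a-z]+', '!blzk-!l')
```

`re.match` won't scan ahead — the pattern has to work from the very first character.
Here position 0 doesn't satisfy it, so the call returns None.

None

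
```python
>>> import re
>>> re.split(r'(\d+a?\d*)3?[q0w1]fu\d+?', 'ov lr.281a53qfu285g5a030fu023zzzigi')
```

['ov lr.', '281a53', '85g', '5a03', '23zzzigi']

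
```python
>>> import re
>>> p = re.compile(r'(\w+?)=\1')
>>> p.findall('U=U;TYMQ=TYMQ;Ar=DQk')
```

['U', 'TYMQ']

A backreference is literal: `\1` must see the identical characters the first group matched.
Scanning left to right: at [0:3] match 'U=U', group 1 = 'U'; at [4:13] match 'TYMQ=TYMQ', group 1 = 'TYMQ'.
Because there's exactly one group, `findall` drops the full match and keeps group 1 from each hit.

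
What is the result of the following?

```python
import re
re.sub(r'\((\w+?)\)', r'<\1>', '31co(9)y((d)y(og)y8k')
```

Matches: at [4:7] → '(9)'; at [9:12] → '(d)'; at [13:17] → '(og)'.
Each match is replaced using the text its own group 1 captured.

'31co<9>y(<d>y<og>y8k'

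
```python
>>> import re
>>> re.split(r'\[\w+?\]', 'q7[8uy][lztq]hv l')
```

['q7', '', 'hv l']

Splitting on the pattern gives 3 pieces.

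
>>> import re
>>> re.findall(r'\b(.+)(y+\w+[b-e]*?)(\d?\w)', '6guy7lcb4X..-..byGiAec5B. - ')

[('6guy7lcb4X..-..b', 'yGiAec5', 'B')]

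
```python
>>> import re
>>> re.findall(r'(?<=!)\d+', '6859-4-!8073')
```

The positive lookaround only admits positions where the adjacent text matches; those characters stay outside the span.
`findall` yields the raw match text (1 of them) because the pattern has no groups.

['8073']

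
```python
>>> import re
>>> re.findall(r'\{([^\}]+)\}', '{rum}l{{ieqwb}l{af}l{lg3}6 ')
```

['rum', '{ieqwb', 'af', 'lg3']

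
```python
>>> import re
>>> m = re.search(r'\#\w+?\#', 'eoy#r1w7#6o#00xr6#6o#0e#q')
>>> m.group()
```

'#r1w7#'

`re.search` scans for the first position where the pattern succeeds.
The match spans [3:9] → '#r1w7#'.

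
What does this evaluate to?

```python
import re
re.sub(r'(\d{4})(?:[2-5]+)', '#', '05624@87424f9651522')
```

'#@#f#'

`sub` substitutes '#' at each match site.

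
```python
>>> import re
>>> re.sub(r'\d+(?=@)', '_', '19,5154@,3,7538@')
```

'19,_@,3,_@'

The lookaround is zero-width — it requires the adjacent text to match without consuming it, so the asserted text isn't part of the match.
Every occurrence is swapped for '_'.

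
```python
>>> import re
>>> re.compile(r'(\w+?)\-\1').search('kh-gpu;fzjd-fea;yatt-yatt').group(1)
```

'yatt'

The match spans [16:25] → 'yatt-yatt'.
Captured: group 1 = 'yatt'.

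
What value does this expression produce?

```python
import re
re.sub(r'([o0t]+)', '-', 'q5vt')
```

'q5v-'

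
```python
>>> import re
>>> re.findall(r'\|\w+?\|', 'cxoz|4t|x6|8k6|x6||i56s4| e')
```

Scanning left to right: at [4:8] → '|4t|'; at [10:15] → '|8k6|'; at [18:25] → '|i56s4|'.
With no groups in the pattern, `findall` gives back each whole match — 3 here.

['|4t|', '|8k6|', '|i56s4|']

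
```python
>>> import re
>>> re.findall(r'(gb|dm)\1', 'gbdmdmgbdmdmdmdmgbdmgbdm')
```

['dm', 'dm', 'dm']

The backreference `\1` re-matches whatever the first group consumed, character for character.
`findall` collects group 1 from each match (3 total).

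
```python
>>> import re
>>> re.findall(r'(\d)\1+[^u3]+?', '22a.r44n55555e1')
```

['2', '4', '5']

`\1` is not a pattern — it's the concrete string captured by group 1, re-applied verbatim.
Scanning left to right: at [0:3] match '22a', group 1 = '2'; at [5:8] match '44n', group 1 = '4'; at [8:14] match '55555e', group 1 = '5'.
With a single group, `findall` returns only what that group captured — 3 items.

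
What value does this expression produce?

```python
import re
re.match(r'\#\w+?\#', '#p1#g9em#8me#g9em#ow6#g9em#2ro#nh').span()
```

(0, 4)

`match` is anchored at position 0; if the pattern doesn't fit there, it returns None.
The match spans [0:4] → '#p1#'.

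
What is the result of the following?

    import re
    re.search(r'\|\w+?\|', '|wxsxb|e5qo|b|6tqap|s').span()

`re.search` scans for the first position where the pattern succeeds.
The match spans [0:7] → '|wxsxb|'.

(0, 7)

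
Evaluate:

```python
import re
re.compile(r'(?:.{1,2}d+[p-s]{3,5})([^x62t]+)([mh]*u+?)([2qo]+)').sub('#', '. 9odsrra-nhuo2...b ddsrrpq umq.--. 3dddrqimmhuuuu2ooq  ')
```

'. #...#  '

The pattern matches 1 to 2 of any character, then one or more of the literal 'd', then 3 to 5 of a character in [p-s] (non-capturing group); then one or more of any character except [x62t] (captured); then zero or more of one of [mh], then one or more of the literal 'u' (lazy) (captured); then one or more of one of [2qo] (captured).
Every occurrence is swapped for '#'.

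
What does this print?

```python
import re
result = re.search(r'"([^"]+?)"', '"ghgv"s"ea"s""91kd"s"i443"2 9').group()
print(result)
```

"ghgv"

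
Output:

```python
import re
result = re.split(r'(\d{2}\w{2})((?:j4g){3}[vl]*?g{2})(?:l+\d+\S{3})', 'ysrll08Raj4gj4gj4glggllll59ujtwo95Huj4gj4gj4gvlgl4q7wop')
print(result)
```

['ysrll', '08Ra', 'j4gj4gj4glgg', 'wo95Huj4gj4gj4gvlgl4q7wop']

This matches exactly 2 of a digit, then exactly 2 of a word character (captured); then the literal 'j4g' repeated 3 times, then zero or more of one of [vl] (lazy), then exactly 2 of a literal 'g' (captured); then one or more of a literal 'l', then one or more of a digit, then exactly 3 of a non-whitespace character (non-capturing group).
Matches to split on: at [5:30] → '08Raj4gj4gj4glggllll59ujt'.
Because the pattern has a capturing group, `split` also inserts each captured text between the pieces.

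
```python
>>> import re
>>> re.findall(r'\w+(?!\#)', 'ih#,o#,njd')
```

['i', 'njd']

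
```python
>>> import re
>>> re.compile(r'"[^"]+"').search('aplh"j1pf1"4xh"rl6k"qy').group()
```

'"j1pf1"'

The match spans [4:11] → '"j1pf1"'.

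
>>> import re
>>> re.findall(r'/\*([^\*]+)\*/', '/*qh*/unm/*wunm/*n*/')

Walking the string: at [0:6] match '/*qh*/', group 1 = 'qh'; at [15:20] match '/*n*/', group 1 = 'n'.
With a single group, `findall` returns only what that group captured — 2 items.

['qh', 'n']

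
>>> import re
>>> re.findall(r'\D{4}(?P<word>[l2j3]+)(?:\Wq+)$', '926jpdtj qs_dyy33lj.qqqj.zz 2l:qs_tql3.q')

['l3']

This matches exactly 4 of a non-digit; then one or more of one of [l2j3] (captured as 'word'); then a non-word character, then one or more of a literal 'q' (non-capturing group); then anchored at the end.
Scanning left to right: at [32:40] match 's_tql3.q', group 1 = 'l3'.
One capturing group, so `findall` returns just the captured substring from the one match — 1 in all.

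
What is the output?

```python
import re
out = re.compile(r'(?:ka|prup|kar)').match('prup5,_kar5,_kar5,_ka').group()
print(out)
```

prup

With `match`, the pattern is implicitly anchored at the beginning.
The match spans [0:4] → 'prup'.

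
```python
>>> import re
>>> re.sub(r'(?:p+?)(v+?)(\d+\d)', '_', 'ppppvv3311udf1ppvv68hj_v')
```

Every occurrence is swapped for '_'.

'_udf1_hj_v'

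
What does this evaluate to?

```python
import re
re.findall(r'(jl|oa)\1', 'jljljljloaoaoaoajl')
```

The backreference `\1` re-matches whatever the first group consumed, character for character.
Because there's exactly one group, `findall` drops the full match and keeps group 1 from each hit.

['jl', 'jl', 'oa', 'oa']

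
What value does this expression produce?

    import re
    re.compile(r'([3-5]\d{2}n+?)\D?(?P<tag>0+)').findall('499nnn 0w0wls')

Multiple groups make `findall` return tuples — one 2-tuple for the one match.

[('499nnn', '0')]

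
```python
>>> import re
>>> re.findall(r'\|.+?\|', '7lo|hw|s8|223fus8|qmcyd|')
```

A non-greedy quantifier consumes as few characters as it can — just enough that the remainder of the pattern still matches from where it stops; whatever follows it matches normally.
Matches: at [3:7] → '|hw|'; at [9:18] → '|223fus8|'.
`findall` yields the raw match text (2 of them) because the pattern has no groups.

['|hw|', '|223fus8|']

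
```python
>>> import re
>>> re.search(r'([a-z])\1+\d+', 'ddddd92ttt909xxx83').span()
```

(0, 7)

A backreference is literal: `\1` must see the identical characters the first group matched.
Unlike `match`, `search` isn't anchored — it looks for the pattern anywhere in the string.
The match spans [0:7] → 'ddddd92'.
Captured: group 1 = 'd'.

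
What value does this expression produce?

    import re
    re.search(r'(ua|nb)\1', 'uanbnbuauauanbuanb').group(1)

`\1` is not a pattern — it's the concrete string captured by group 1, re-applied verbatim.
`re.search` scans for the first position where the pattern succeeds.
The match spans [2:6] → 'nbnb'.
Captured: group 1 = 'nb'.

'nb'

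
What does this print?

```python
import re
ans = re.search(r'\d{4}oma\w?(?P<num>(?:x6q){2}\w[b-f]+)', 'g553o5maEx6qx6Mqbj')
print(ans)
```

None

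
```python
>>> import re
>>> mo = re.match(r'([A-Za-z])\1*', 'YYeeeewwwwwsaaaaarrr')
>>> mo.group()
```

'YY'

A backreference is literal: `\1` must see the identical characters the first group matched.
`match` is anchored at position 0; if the pattern doesn't fit there, it returns None.
The match spans [0:2] → 'YY'.
Captured: group 1 = 'Y'.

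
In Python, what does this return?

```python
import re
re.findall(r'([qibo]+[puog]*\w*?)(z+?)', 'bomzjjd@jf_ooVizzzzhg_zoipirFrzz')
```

[('bom', 'z'), ('ooVi', 'z'), ('oipirFr', 'z')]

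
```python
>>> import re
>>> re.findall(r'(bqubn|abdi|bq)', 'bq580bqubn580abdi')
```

The regex engine tests alternatives in the order written; an earlier branch that matches wins even if a later one would match more.
`findall` collects group 1 from each match (3 total).

['bq', 'bqubn', 'abdi']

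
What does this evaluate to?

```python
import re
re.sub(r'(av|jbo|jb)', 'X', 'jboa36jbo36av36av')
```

`|` is ordered: at each position the engine commits to the first alternative that works.
Matches: at [0:3] → 'jbo'; at [6:9] → 'jbo'; at [11:13] → 'av'; at [15:17] → 'av'.
`sub` substitutes 'X' at each match site.

'Xa36X36X36X'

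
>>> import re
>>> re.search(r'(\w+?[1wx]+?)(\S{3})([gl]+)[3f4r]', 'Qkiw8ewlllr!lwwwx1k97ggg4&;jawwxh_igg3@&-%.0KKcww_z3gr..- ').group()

This matches one or more of a word character (lazy), then one or more of one of [1wx] (lazy) (captured); then exactly 3 of a non-whitespace character (captured); then one or more of one of [gl] (captured); then one of [3f4r].
The match spans [0:11] → 'Qkiw8ewlllr'.

'Qkiw8ewlllr'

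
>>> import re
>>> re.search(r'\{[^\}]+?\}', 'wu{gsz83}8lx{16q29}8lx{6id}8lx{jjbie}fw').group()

The match spans [2:9] → '{gsz83}'.

'{gsz83}'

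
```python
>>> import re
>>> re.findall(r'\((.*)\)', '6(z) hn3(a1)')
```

With a single group, `findall` returns only what that group captured — 1 item.

['z) hn3(a1']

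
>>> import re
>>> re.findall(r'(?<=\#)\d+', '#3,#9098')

Lookahead/lookbehind check context without consuming it, so the matched span excludes the asserted characters.
Walking the string: at [1:2] → '3'; at [4:8] → '9098'.
No capturing groups, so `findall` returns the 2 full match strings.

['3', '9098']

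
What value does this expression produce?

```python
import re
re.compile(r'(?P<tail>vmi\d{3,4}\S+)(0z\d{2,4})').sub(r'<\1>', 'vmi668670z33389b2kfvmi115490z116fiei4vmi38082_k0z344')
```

'<vmi668670z33389b2kfvmi115490z116fiei4vmi38082_k>'

This matches the literal 'vmi', then 3 to 4 of a digit, then one or more of a non-whitespace character (captured as 'tail'); then the literal '0z', then 2 to 4 of a digit (captured).
Matches: at [0:52] → 'vmi668670z33389b2kfvmi115490z116fiei4vmi38082_k0z344'.
`\1` in the replacement pulls in group 1's text for each match.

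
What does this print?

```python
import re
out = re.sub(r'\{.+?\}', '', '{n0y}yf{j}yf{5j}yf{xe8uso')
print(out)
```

yfyfyf{xe8uso

Matches: at [0:5] → '{n0y}'; at [7:10] → '{j}'; at [12:16] → '{5j}'.
Every occurrence is swapped for ''.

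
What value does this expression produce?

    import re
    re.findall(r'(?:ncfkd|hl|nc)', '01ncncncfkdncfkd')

['nc', 'nc', 'ncfkd', 'ncfkd']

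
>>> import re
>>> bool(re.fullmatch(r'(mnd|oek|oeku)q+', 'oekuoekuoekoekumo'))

False

`re.fullmatch` requires the pattern to consume the entire string.
Here there's no way to consume every character, so the call returns None, and `bool(None)` is False.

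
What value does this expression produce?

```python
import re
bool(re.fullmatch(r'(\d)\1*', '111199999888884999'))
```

After group 1 captures some text, `\1` only succeeds where that same text appears again.
`re.fullmatch` requires the pattern to consume the entire string.
Here there's no way to consume every character, so the call returns None, and `bool(None)` is False.

False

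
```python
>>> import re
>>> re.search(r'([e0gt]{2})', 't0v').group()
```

The pattern matches exactly 2 of one of [e0gt] (captured).
`re.search` tries every starting position until one works.
The match spans [0:2] → 't0'.
Captured: group 1 = 't0'.

't0'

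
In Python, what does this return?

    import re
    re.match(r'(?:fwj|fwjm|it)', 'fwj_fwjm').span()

`match` is anchored at position 0; if the pattern doesn't fit there, it returns None.
The match spans [0:3] → 'fwj'.

(0, 3)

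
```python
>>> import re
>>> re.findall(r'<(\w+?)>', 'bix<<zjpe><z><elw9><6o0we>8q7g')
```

Scanning left to right: at [4:10] match '<zjpe>', group 1 = 'zjpe'; at [10:13] match '<z>', group 1 = 'z'; at [13:19] match '<elw9>', group 1 = 'elw9'; at [19:26] match '<6o0we>', group 1 = '6o0we'.
With a single group, `findall` returns only what that group captured — 4 items.

['zjpe', 'z', 'elw9', '6o0we']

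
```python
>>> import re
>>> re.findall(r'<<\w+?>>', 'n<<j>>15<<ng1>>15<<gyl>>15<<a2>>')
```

['<<j>>', '<<ng1>>', '<<gyl>>', '<<a2>>']

Scanning left to right: at [1:6] → '<<j>>'; at [8:15] → '<<ng1>>'; at [17:24] → '<<gyl>>'; at [26:32] → '<<a2>>'.
No capturing groups, so `findall` returns the 4 full match strings.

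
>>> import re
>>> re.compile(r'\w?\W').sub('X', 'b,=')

Pattern: optionally a word character; then a non-word character.
Every occurrence is swapped for 'X'.

'XX'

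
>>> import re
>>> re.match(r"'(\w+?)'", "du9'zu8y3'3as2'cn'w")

None

`re.match` only tries the pattern at the start of the string.
Here the string doesn't start with a match, so the call returns None.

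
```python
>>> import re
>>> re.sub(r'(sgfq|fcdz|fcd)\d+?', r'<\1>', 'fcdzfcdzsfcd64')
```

Matches: at [9:13] → 'fcd6'.
Each match is replaced using the text its own group 1 captured.

'fcdzfcdzs<fcd>4'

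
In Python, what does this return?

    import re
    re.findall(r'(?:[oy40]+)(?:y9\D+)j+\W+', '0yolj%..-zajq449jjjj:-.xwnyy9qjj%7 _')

['yy9qjj%']

This matches one or more of one of [oy40] (non-capturing group); then the literal 'y9', then one or more of a non-digit (non-capturing group); then one or more of a literal 'j', then one or more of a non-word character.
No capturing groups, so `findall` returns the 1 full match string.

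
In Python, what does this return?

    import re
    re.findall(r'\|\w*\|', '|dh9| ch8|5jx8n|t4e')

Scanning left to right: at [0:5] → '|dh9|'; at [9:16] → '|5jx8n|'.
With no groups in the pattern, `findall` gives back each whole match — 2 here.

['|dh9|', '|5jx8n|']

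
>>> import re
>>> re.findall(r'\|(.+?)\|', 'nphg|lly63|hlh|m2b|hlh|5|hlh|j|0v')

Scanning left to right: at [4:11] match '|lly63|', group 1 = 'lly63'; at [14:19] match '|m2b|', group 1 = 'm2b'; at [22:25] match '|5|', group 1 = '5'; at [28:31] match '|j|', group 1 = 'j'.
One capturing group, so `findall` returns just the captured substring from each match — 4 in all.

['lly63', 'm2b', '5', 'j']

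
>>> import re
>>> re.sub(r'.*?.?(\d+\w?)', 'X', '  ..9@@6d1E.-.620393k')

'XXXX'

Because the quantifier is non-greedy, it stops expanding at the earliest point where the rest of the pattern can succeed.
`sub` substitutes 'X' at each match site.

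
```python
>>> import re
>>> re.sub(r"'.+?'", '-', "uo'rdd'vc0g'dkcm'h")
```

Lazy quantifiers expand one character at a time until the remainder of the pattern can match.
Matches: at [2:7] → "'rdd'"; at [11:17] → "'dkcm'".
Each match is replaced by '-'.

'uo-vc0g-h'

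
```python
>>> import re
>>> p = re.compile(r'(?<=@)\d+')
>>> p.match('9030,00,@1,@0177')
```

The `(?=…)`/`(?<=…)` assertion just peeks at neighbouring text; it doesn't advance the match position.
`re.match` only tries the pattern at the start of the string.
Here the string doesn't start with a match, so the call returns None.

None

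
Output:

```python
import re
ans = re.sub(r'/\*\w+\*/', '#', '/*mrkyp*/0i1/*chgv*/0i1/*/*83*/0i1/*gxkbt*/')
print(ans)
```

#0i1#0i1/*#0i1#

Each match is replaced by '#'.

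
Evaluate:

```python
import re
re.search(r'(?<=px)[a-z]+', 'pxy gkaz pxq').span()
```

The lookaround is zero-width — it requires the adjacent text to match without consuming it, so the asserted text isn't part of the match.
Unlike `match`, `search` isn't anchored — it looks for the pattern anywhere in the string.
The match spans [2:3] → 'y'.

(2, 3)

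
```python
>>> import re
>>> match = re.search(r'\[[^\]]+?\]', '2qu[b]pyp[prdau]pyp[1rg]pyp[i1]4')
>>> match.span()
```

(3, 6)

The match spans [3:6] → '[b]'.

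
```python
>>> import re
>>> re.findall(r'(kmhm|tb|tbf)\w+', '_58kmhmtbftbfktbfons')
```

['kmhm']

Because there's exactly one group, `findall` drops the full match and keeps group 1 from the one hit.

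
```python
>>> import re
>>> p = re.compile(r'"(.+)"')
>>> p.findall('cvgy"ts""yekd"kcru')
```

Matches: at [4:14] match '"ts""yekd"', group 1 = 'ts""yekd'.
One capturing group, so `findall` returns just the captured substring from the one match — 1 in all.

['ts""yekd']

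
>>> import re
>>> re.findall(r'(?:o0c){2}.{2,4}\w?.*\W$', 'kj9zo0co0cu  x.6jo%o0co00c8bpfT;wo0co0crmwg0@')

['o0co0cu  x.6jo%o0co00c8bpfT;wo0co0crmwg0@']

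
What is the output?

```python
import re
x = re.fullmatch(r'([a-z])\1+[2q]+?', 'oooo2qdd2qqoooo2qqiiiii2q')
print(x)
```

For `fullmatch`, every character of the input must be accounted for by the pattern.
Here there's no way to consume every character, so the call returns None.

None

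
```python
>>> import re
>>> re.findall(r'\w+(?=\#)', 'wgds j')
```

[]

`findall` yields the raw match text (0 of them) because the pattern has no groups.
Nothing in the string satisfies the pattern, so the list is empty.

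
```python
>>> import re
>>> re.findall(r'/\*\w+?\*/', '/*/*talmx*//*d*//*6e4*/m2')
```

['/*talmx*/', '/*d*/', '/*6e4*/']

Scanning left to right: at [2:11] → '/*talmx*/'; at [11:16] → '/*d*/'; at [16:23] → '/*6e4*/'.
Since nothing is captured, `findall` lists the 3 matched substrings directly.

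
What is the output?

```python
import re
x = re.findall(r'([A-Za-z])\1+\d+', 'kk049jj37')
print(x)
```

`\1` is not a pattern — it's the concrete string captured by group 1, re-applied verbatim.
Because there's exactly one group, `findall` drops the full match and keeps group 1 from each hit.

['k', 'j']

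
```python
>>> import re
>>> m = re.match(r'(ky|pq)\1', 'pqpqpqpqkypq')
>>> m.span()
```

(0, 4)

The backreference `\1` re-matches whatever the first group consumed, character for character.
`match` is anchored at position 0; if the pattern doesn't fit there, it returns None.
The match spans [0:4] → 'pqpq'.
Captured: group 1 = 'pq'.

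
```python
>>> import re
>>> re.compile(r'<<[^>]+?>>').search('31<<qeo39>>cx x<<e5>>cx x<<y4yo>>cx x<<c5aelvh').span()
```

(2, 11)

`search` walks the string left to right and returns the first match it finds.
The match spans [2:11] → '<<qeo39>>'.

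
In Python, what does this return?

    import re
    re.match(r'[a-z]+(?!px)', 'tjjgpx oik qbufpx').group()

'tjjgpx'

The negative lookaround is zero-width — it rules out positions where the adjacent text would match, without consuming anything.
`match` is anchored at position 0; if the pattern doesn't fit there, it returns None.
The match spans [0:6] → 'tjjgpx'.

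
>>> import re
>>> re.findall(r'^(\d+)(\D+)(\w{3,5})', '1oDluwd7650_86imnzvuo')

Multiple groups make `findall` return tuples — one 3-tuple for the one match.

[('1', 'oDluwd', '7650_')]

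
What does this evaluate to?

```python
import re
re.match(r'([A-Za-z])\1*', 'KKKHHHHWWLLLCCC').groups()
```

('K',)

`\1` has to match the exact text group 1 already captured.
`match` is anchored at position 0; if the pattern doesn't fit there, it returns None.
The match spans [0:3] → 'KKK'.
Captured: group 1 = 'K'.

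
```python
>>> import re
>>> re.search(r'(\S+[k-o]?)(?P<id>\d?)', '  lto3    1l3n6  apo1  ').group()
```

This matches one or more of a non-whitespace character, then optionally a character in [k-o] (captured); then optionally a digit (captured as 'id').
`re.search` scans for the first position where the pattern succeeds.
The match spans [2:6] → 'lto3'.
Captured: group 1 = 'lto3', group 2 = ''.

'lto3'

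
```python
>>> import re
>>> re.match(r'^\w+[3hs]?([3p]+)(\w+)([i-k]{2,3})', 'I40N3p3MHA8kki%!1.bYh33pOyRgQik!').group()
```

'I40N3p3MHA8kki'

Pattern: anchored at the start of the string; then one or more of a word character, then optionally one of [3hs]; then one or more of one of [3p] (captured); then one or more of a word character (captured); then 2 to 3 of a character in [i-k] (captured).
`re.match` won't scan ahead — the pattern has to work from the very first character.
The match spans [0:14] → 'I40N3p3MHA8kki'.
Captured: group 1 = '3', group 2 = 'MHA8k', group 3 = 'ki'.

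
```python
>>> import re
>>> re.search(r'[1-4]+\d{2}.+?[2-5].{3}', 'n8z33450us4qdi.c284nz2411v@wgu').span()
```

(3, 14)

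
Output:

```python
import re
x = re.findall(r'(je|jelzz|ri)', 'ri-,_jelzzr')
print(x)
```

`|` is ordered: at each position the engine commits to the first alternative that works.
One capturing group, so `findall` returns just the captured substring from each match — 2 in all.

['ri', 'je']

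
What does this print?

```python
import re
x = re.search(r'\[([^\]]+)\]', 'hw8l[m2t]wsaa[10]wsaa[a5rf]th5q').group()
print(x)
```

[m2t]

Unlike `match`, `search` isn't anchored — it looks for the pattern anywhere in the string.
The match spans [4:9] → '[m2t]'.
Captured: group 1 = 'm2t'.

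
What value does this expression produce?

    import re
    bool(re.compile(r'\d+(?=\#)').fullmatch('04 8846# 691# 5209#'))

False

Lookahead/lookbehind check context without consuming it, so the matched span excludes the asserted characters.
`fullmatch` succeeds only if the pattern covers the string from start to end.
Here the pattern can't cover the whole string, so the call returns None, and `bool(None)` is False.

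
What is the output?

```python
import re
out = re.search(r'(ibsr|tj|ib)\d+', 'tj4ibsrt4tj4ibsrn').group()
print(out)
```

`search` walks the string left to right and returns the first match it finds.
The match spans [0:3] → 'tj4'.
Captured: group 1 = 'tj'.

tj4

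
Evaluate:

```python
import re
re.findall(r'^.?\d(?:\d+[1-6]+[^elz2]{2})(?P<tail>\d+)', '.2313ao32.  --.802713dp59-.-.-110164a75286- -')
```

One capturing group, so `findall` returns just the captured substring from the one match — 1 in all.

['32']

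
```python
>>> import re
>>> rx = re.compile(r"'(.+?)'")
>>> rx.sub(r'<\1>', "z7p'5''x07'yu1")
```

'z7p<5><x07>yu1'

A `+?`/`*?`/`{m,n}?` starts at its minimum and grows only as far as needed for what follows to match.
The replacement refers to a captured group, so each match is rewritten using its own captured text.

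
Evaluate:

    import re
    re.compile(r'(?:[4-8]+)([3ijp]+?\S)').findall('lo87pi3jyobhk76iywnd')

A non-greedy quantifier consumes as few characters as it can — just enough that the remainder of the pattern still matches from where it stops; whatever follows it matches normally.
One capturing group, so `findall` returns just the captured substring from each match — 2 in all.

['pi', 'iy']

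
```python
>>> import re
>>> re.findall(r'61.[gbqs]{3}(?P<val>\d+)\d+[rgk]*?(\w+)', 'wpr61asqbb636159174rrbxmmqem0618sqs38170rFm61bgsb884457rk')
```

Multiple groups make `findall` return tuples — one 2-tuple for the one match.

[('3817', 'rFm61bgsb884457rk')]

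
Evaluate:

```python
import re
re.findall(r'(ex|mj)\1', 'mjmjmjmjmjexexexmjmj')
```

['mj', 'mj', 'ex', 'mj']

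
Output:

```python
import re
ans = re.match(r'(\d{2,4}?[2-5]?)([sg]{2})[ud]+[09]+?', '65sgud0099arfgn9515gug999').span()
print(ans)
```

`re.match` only tries the pattern at the start of the string.
The match spans [0:7] → '65sgud0'.

(0, 7)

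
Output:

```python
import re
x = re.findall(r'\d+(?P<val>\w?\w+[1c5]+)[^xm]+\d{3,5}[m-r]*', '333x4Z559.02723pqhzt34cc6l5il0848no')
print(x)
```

['x4Z55']

This matches one or more of a digit; then optionally a word character, then one or more of a word character, then one or more of one of [1c5] (captured as 'val'); then one or more of any character except [xm], then 3 to 5 of a digit, then zero or more of a character in [m-r].
`findall` collects group 1 from the one match (1 total).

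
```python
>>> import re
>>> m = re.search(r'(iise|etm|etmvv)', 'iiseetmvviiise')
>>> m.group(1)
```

'iise'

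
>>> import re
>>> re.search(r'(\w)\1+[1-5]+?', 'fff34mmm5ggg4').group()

After group 1 captures some text, `\1` only succeeds where that same text appears again.
`search` walks the string left to right and returns the first match it finds.
The match spans [0:4] → 'fff3'.
Captured: group 1 = 'f'.

'fff3'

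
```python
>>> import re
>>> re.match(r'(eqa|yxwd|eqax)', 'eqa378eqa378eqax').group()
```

`match` is anchored at position 0; if the pattern doesn't fit there, it returns None.
The match spans [0:3] → 'eqa'.
Captured: group 1 = 'eqa'.

'eqa'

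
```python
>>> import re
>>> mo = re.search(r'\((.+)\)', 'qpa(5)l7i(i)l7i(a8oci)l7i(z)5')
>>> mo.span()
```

The match spans [3:28] → '(5)l7i(i)l7i(a8oci)l7i(z)'.

(3, 28)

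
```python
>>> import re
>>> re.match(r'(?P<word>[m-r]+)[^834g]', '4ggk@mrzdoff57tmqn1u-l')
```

None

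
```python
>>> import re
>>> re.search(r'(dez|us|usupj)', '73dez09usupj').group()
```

'dez'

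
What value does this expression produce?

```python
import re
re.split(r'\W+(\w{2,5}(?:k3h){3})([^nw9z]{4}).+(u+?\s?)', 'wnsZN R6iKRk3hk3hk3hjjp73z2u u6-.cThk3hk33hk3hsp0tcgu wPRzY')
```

Pattern: one or more of a non-word character; then 2 to 5 of a word character, then the literal 'k3h' repeated 3 times (captured); then exactly 4 of any character except [nw9z] (captured); then one or more of any character; then one or more of the literal 'u' (lazy), then optionally whitespace (captured).
Matches to split on: at [5:54] → ' R6iKRk3hk3hk3hjjp73z2u u6-.cThk3hk33hk3hsp0tcgu '.
With a capturing group present, the delimiter's captured portion is kept in the result list.

['wnsZN', 'R6iKRk3hk3hk3h', 'jjp7', 'u ', 'wPRzY']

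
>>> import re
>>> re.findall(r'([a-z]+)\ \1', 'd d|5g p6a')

['d']

`\1` has to match the exact text group 1 already captured.
`findall` collects group 1 from the one match (1 total).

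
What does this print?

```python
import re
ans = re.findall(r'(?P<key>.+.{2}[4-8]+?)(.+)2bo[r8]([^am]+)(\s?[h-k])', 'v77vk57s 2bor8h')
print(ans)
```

[('v77vk57', 's ', '8', 'h')]

Multiple groups make `findall` return tuples — one 4-tuple for the one match.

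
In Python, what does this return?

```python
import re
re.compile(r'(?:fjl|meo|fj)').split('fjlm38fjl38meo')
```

Branches in `(...|...)` are attempted left-to-right; the first branch that allows the whole pattern to succeed is taken.
Matches to split on: at [0:3] → 'fjl'; at [6:9] → 'fjl'; at [11:14] → 'meo'.
`split` removes every match and returns the 4 fragments in between.

['', 'm38', '38', '']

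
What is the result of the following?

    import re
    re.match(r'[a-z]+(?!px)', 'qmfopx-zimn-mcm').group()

'qmfopx'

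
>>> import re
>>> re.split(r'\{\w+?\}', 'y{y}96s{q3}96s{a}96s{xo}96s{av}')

['y', '96s', '96s', '96s', '96s', '']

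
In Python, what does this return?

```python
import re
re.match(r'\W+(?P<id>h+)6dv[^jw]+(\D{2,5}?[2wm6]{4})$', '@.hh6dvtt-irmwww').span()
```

This matches one or more of a non-word character; then one or more of a literal 'h' (captured as 'id'); then the literal '6dv', then one or more of any character except [jw]; then 2 to 5 of a non-digit (lazy), then exactly 4 of one of [2wm6] (captured); then anchored at the end.
`match` is anchored at position 0; if the pattern doesn't fit there, it returns None.
The match spans [0:16] → '@.hh6dvtt-irmwww'.
Captured: group 1 = 'hh', group 2 = 'irmwww'.

(0, 16)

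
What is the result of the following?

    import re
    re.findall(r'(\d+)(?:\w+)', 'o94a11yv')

Pattern: one or more of a digit (captured); then one or more of a word character (non-capturing group).
Walking the string: at [1:8] match '94a11yv', group 1 = '94'.
Because there's exactly one group, `findall` drops the full match and keeps group 1 from the one hit.

['94']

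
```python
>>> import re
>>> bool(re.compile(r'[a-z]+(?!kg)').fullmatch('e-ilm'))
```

False

The negative lookahead/lookbehind blocks any match where the forbidden context is present.
`re.fullmatch` requires the pattern to consume the entire string.
Here the string isn't matched end-to-end, so the call returns None, and `bool(None)` is False.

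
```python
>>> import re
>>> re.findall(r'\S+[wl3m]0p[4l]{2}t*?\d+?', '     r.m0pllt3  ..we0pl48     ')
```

['r.m0pllt3']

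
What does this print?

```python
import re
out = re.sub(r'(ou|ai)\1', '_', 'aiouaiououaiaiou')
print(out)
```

A backreference is literal: `\1` must see the identical characters the first group matched.
Matches: at [6:10] → 'ouou'; at [10:14] → 'aiai'.
Each match is replaced by '_'.

aiouai__ou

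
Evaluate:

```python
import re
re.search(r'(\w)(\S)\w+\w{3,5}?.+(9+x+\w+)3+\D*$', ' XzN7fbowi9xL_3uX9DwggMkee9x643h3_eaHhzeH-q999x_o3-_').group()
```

'XzN7fbowi9xL_3uX9DwggMkee9x643h3_eaHhzeH-q999x_o3-_'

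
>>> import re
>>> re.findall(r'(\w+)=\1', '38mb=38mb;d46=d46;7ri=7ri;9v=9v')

['38mb', 'd46', '7ri', '9v']

`\1` is not a pattern — it's the concrete string captured by group 1, re-applied verbatim.
Matches: at [0:9] match '38mb=38mb', group 1 = '38mb'; at [10:17] match 'd46=d46', group 1 = 'd46'; at [18:25] match '7ri=7ri', group 1 = '7ri'; at [26:31] match '9v=9v', group 1 = '9v'.
Because there's exactly one group, `findall` drops the full match and keeps group 1 from each hit.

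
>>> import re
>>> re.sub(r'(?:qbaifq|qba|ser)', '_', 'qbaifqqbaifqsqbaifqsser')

The regex engine tests alternatives in the order written; an earlier branch that matches wins even if a later one would match more.
`sub` substitutes '_' at each match site.

'__s_s_'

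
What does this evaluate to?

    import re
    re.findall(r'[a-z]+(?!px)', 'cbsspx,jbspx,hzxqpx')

['cbsspx', 'jbspx', 'hzxqpx']

The negative lookahead/lookbehind blocks any match where the forbidden context is present.
Walking the string: at [0:6] → 'cbsspx'; at [7:12] → 'jbspx'; at [13:19] → 'hzxqpx'.
No capturing groups, so `findall` returns the 3 full match strings.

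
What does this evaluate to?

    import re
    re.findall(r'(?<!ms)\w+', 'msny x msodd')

['msny', 'x', 'msodd']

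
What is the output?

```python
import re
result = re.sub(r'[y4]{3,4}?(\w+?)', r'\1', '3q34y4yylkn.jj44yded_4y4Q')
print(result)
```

3q3yylkn.jjded_Q

Pattern: 3 to 4 of one of [y4] (lazy); then one or more of a word character (lazy) (captured).
The `?` after the quantifier makes it lazy — it takes as little as possible before letting the rest of the pattern try.
Matches: at [3:7] → '4y4y'; at [14:18] → '44yd'; at [21:25] → '4y4Q'.
`\1` in the replacement pulls in group 1's text for each match.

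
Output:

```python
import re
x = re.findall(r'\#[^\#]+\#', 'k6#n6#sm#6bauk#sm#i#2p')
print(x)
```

['#n6#', '#6bauk#', '#i#']

Matches: at [2:6] → '#n6#'; at [8:15] → '#6bauk#'; at [17:20] → '#i#'.
Since nothing is captured, `findall` lists the 3 matched substrings directly.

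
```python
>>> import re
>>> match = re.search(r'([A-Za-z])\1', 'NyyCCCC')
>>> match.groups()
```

('y',)

The match spans [1:3] → 'yy'.
Captured: group 1 = 'y'.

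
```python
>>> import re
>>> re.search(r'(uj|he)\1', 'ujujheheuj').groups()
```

('uj',)

`\1` has to match the exact text group 1 already captured.
Unlike `match`, `search` isn't anchored — it looks for the pattern anywhere in the string.
The match spans [0:4] → 'ujuj'.
Captured: group 1 = 'uj'.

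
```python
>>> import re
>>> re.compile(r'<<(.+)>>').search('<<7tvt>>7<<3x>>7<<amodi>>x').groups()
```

('7tvt>>7<<3x>>7<<amodi',)

The match spans [0:25] → '<<7tvt>>7<<3x>>7<<amodi>>'.
Captured: group 1 = '7tvt>>7<<3x>>7<<amodi'.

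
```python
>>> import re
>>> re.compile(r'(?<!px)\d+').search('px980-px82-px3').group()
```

The negative lookaround is zero-width — it rules out positions where the adjacent text would match, without consuming anything.
`re.search` scans for the first position where the pattern succeeds.
The match spans [3:5] → '80'.

'80'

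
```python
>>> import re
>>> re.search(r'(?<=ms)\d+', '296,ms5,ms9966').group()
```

'5'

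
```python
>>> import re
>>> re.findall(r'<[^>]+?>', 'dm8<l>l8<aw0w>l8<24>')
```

No capturing groups, so `findall` returns the 3 full match strings.

['<l>', '<aw0w>', '<24>']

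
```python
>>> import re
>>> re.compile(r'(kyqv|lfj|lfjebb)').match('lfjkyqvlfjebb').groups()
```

('lfj',)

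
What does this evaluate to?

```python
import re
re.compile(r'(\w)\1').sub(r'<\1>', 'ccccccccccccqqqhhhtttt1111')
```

'<c><c><c><c><c><c><q>q<h>h<t><t><1><1>'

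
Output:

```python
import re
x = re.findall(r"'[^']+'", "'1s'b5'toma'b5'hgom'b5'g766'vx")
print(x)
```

With no groups in the pattern, `findall` gives back each whole match — 4 here.

["'1s'", "'toma'", "'hgom'", "'g766'"]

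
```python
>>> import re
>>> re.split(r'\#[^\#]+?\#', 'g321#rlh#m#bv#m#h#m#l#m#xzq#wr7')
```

['g321', 'm', 'm', 'm', 'm', 'wr7']

The string is cut at each match, leaving 6 pieces.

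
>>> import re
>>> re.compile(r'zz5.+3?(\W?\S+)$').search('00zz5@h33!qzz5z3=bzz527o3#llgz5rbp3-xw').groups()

('w',)

This matches the literal 'zz5', then one or more of any character, then optionally a literal '3'; then optionally a non-word character, then one or more of a non-whitespace character (captured); then anchored at the end.
Unlike `match`, `search` isn't anchored — it looks for the pattern anywhere in the string.
The match spans [2:38] → 'zz5@h33!qzz5z3=bzz527o3#llgz5rbp3-xw'.
Captured: group 1 = 'w'.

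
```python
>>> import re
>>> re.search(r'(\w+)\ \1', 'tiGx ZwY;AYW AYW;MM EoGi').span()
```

(9, 16)

`\1` is not a pattern — it's the concrete string captured by group 1, re-applied verbatim.
`re.search` scans for the first position where the pattern succeeds.
The match spans [9:16] → 'AYW AYW'.
Captured: group 1 = 'AYW'.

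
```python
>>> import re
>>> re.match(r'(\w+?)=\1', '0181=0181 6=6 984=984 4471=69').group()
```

'0181=0181'

`\1` has to match the exact text group 1 already captured.
With `match`, the pattern is implicitly anchored at the beginning.
The match spans [0:9] → '0181=0181'.
Captured: group 1 = '0181'.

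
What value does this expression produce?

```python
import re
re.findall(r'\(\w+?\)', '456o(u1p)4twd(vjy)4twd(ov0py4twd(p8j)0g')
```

`findall` yields the raw match text (3 of them) because the pattern has no groups.

['(u1p)', '(vjy)', '(p8j)']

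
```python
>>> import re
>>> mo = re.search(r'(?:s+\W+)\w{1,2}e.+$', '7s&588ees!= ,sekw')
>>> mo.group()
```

This matches one or more of the literal 's', then one or more of a non-word character (non-capturing group); then 1 to 2 of a word character, then the literal 'e'; then one or more of any character; then anchored at the end.
`search` walks the string left to right and returns the first match it finds.
The match spans [8:17] → 's!= ,sekw'.

's!= ,sekw'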